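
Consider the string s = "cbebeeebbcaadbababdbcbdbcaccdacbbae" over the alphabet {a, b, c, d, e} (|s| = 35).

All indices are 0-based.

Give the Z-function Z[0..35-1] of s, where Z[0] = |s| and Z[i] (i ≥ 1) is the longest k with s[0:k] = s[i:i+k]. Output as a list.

[35, 0, 0, 0, 0, 0, 0, 0, 0, 1, 0, 0, 0, 0, 0, 0, 0, 0, 0, 0, 2, 0, 0, 0, 1, 0, 1, 1, 0, 0, 2, 0, 0, 0, 0]

Z[0]=35
i=1: fresh scan; Z[1]=0
i=2: fresh scan; Z[2]=0
i=3: fresh scan; Z[3]=0
i=4: fresh scan; Z[4]=0
i=5: fresh scan; Z[5]=0
i=6: fresh scan; Z[6]=0
i=7: fresh scan; Z[7]=0
i=8: fresh scan; Z[8]=0
i=9: fresh scan; Z[9]=1 scan→box=[9,10)
i=10: fresh scan; Z[10]=0
i=11: fresh scan; Z[11]=0
i=12: fresh scan; Z[12]=0
i=13: fresh scan; Z[13]=0
i=14: fresh scan; Z[14]=0
i=15: fresh scan; Z[15]=0
i=16: fresh scan; Z[16]=0
i=17: fresh scan; Z[17]=0
i=18: fresh scan; Z[18]=0
i=19: fresh scan; Z[19]=0
i=20: fresh scan; Z[20]=2 scan→box=[20,22)
i=21: min(r-i=1, Z[1]=0)=0; Z[21]=0
i=22: fresh scan; Z[22]=0
i=23: fresh scan; Z[23]=0
i=24: fresh scan; Z[24]=1 scan→box=[24,25)
i=25: fresh scan; Z[25]=0
i=26: fresh scan; Z[26]=1 scan→box=[26,27)
i=27: fresh scan; Z[27]=1 scan→box=[27,28)
i=28: fresh scan; Z[28]=0
i=29: fresh scan; Z[29]=0
i=30: fresh scan; Z[30]=2 scan→box=[30,32)
i=31: min(r-i=1, Z[1]=0)=0; Z[31]=0
i=32: fresh scan; Z[32]=0
i=33: fresh scan; Z[33]=0
i=34: fresh scan; Z[34]=0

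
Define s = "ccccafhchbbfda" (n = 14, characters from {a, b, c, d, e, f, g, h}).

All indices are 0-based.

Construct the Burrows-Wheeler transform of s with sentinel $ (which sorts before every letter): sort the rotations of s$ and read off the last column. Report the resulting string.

adchbccc$hfbacf

rank  rotation         last
    0  $ccccafhchbbfda  a
    1  a$ccccafhchbbfd  d
    2  afhchbbfda$cccc  c
    3  bbfda$ccccafhch  h
    4  bfda$ccccafhchb  b
    5  cafhchbbfda$ccc  c
    6  ccafhchbbfda$cc  c
    7  cccafhchbbfda$c  c
    8  ccccafhchbbfda$  $
    9  chbbfda$ccccafh  h
   10  da$ccccafhchbbf  f
   11  fda$ccccafhchbb  b
   12  fhchbbfda$cccca  a
   13  hbbfda$ccccafhc  c
   14  hchbbfda$ccccaf  f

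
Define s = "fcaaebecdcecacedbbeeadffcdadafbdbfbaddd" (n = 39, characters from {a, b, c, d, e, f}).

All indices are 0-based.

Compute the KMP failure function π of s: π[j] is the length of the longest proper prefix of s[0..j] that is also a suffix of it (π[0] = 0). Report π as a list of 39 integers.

π[0] = 0
j=1 s[j]='c': π[1]=0 (border '')
j=2 s[j]='a': π[2]=0 (border '')
j=3 s[j]='a': π[3]=0 (border '')
j=4 s[j]='e': π[4]=0 (border '')
j=5 s[j]='b': π[5]=0 (border '')
j=6 s[j]='e': π[6]=0 (border '')
j=7 s[j]='c': π[7]=0 (border '')
j=8 s[j]='d': π[8]=0 (border '')
j=9 s[j]='c': π[9]=0 (border '')
j=10 s[j]='e': π[10]=0 (border '')
j=11 s[j]='c': π[11]=0 (border '')
j=12 s[j]='a': π[12]=0 (border '')
j=13 s[j]='c': π[13]=0 (border '')
j=14 s[j]='e': π[14]=0 (border '')
j=15 s[j]='d': π[15]=0 (border '')
j=16 s[j]='b': π[16]=0 (border '')
j=17 s[j]='b': π[17]=0 (border '')
j=18 s[j]='e': π[18]=0 (border '')
j=19 s[j]='e': π[19]=0 (border '')
j=20 s[j]='a': π[20]=0 (border '')
j=21 s[j]='d': π[21]=0 (border '')
j=22 s[j]='f': π[22]=1 (border 'f')
j=23 s[j]='f': k: 1→0; π[23]=1 (border 'f')
j=24 s[j]='c': π[24]=2 (border 'fc')
j=25 s[j]='d': k: 2→0; π[25]=0 (border '')
j=26 s[j]='a': π[26]=0 (border '')
j=27 s[j]='d': π[27]=0 (border '')
j=28 s[j]='a': π[28]=0 (border '')
j=29 s[j]='f': π[29]=1 (border 'f')
j=30 s[j]='b': k: 1→0; π[30]=0 (border '')
j=31 s[j]='d': π[31]=0 (border '')
j=32 s[j]='b': π[32]=0 (border '')
j=33 s[j]='f': π[33]=1 (border 'f')
j=34 s[j]='b': k: 1→0; π[34]=0 (border '')
j=35 s[j]='a': π[35]=0 (border '')
j=36 s[j]='d': π[36]=0 (border '')
j=37 s[j]='d': π[37]=0 (border '')
j=38 s[j]='d': π[38]=0 (border '')

[0, 0, 0, 0, 0, 0, 0, 0, 0, 0, 0, 0, 0, 0, 0, 0, 0, 0, 0, 0, 0, 0, 1, 1, 2, 0, 0, 0, 0, 1, 0, 0, 0, 1, 0, 0, 0, 0, 0]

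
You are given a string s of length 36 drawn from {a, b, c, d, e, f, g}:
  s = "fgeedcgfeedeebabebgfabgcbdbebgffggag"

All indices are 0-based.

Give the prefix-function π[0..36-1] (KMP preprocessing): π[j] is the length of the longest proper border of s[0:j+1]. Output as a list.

[0, 0, 0, 0, 0, 0, 0, 1, 0, 0, 0, 0, 0, 0, 0, 0, 0, 0, 0, 1, 0, 0, 0, 0, 0, 0, 0, 0, 0, 0, 1, 1, 2, 0, 0, 0]

π[0] = 0
j=1 s[j]='g': π[1]=0 (border '')
j=2 s[j]='e': π[2]=0 (border '')
j=3 s[j]='e': π[3]=0 (border '')
j=4 s[j]='d': π[4]=0 (border '')
j=5 s[j]='c': π[5]=0 (border '')
j=6 s[j]='g': π[6]=0 (border '')
j=7 s[j]='f': π[7]=1 (border 'f')
j=8 s[j]='e': k: 1→0; π[8]=0 (border '')
j=9 s[j]='e': π[9]=0 (border '')
j=10 s[j]='d': π[10]=0 (border '')
j=11 s[j]='e': π[11]=0 (border '')
j=12 s[j]='e': π[12]=0 (border '')
j=13 s[j]='b': π[13]=0 (border '')
j=14 s[j]='a': π[14]=0 (border '')
j=15 s[j]='b': π[15]=0 (border '')
j=16 s[j]='e': π[16]=0 (border '')
j=17 s[j]='b': π[17]=0 (border '')
j=18 s[j]='g': π[18]=0 (border '')
j=19 s[j]='f': π[19]=1 (border 'f')
j=20 s[j]='a': k: 1→0; π[20]=0 (border '')
j=21 s[j]='b': π[21]=0 (border '')
j=22 s[j]='g': π[22]=0 (border '')
j=23 s[j]='c': π[23]=0 (border '')
j=24 s[j]='b': π[24]=0 (border '')
j=25 s[j]='d': π[25]=0 (border '')
j=26 s[j]='b': π[26]=0 (border '')
j=27 s[j]='e': π[27]=0 (border '')
j=28 s[j]='b': π[28]=0 (border '')
j=29 s[j]='g': π[29]=0 (border '')
j=30 s[j]='f': π[30]=1 (border 'f')
j=31 s[j]='f': k: 1→0; π[31]=1 (border 'f')
j=32 s[j]='g': π[32]=2 (border 'fg')
j=33 s[j]='g': k: 2→0; π[33]=0 (border '')
j=34 s[j]='a': π[34]=0 (border '')
j=35 s[j]='g': π[35]=0 (border '')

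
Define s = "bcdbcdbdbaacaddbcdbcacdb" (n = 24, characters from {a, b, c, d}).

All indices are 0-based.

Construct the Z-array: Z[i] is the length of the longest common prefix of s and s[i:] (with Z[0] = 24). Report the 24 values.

[24, 0, 0, 4, 0, 0, 1, 0, 1, 0, 0, 0, 0, 0, 0, 5, 0, 0, 2, 0, 0, 0, 0, 1]

Z[0]=24
i=1: i≥r, start 0; Z[1]=0
i=2: i≥r, start 0; Z[2]=0
i=3: i≥r, start 0; Z[3]=4 grow→box=[3,7)
i=4: min(r-i=3, Z[1]=0)=0; Z[4]=0
i=5: min(r-i=2, Z[2]=0)=0; Z[5]=0
i=6: min(r-i=1, Z[3]=4)=1; Z[6]=1
i=7: i≥r, start 0; Z[7]=0
i=8: i≥r, start 0; Z[8]=1 grow→box=[8,9)
i=9: i≥r, start 0; Z[9]=0
i=10: i≥r, start 0; Z[10]=0
i=11: i≥r, start 0; Z[11]=0
i=12: i≥r, start 0; Z[12]=0
i=13: i≥r, start 0; Z[13]=0
i=14: i≥r, start 0; Z[14]=0
i=15: i≥r, start 0; Z[15]=5 grow→box=[15,20)
i=16: min(r-i=4, Z[1]=0)=0; Z[16]=0
i=17: min(r-i=3, Z[2]=0)=0; Z[17]=0
i=18: min(r-i=2, Z[3]=4)=2; Z[18]=2
i=19: min(r-i=1, Z[4]=0)=0; Z[19]=0
i=20: i≥r, start 0; Z[20]=0
i=21: i≥r, start 0; Z[21]=0
i=22: i≥r, start 0; Z[22]=0
i=23: i≥r, start 0; Z[23]=1 grow→box=[23,24)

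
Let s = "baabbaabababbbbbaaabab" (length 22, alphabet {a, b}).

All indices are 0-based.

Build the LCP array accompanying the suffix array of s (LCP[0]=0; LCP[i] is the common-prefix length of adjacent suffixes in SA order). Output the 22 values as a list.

rank | idx | suffix
   0 |  16 | aaabab
   1 |  17 | aabab
   2 |   5 | aabababbbbbaaabab
   3 |   1 | aabbaabababbbbbaaabab
   4 |  20 | ab
   5 |  18 | abab
   6 |   6 | abababbbbbaaabab
   7 |   8 | ababbbbbaaabab
   8 |   2 | abbaabababbbbbaaabab
   9 |  10 | abbbbbaaabab
  10 |  21 | b
  11 |  15 | baaabab
  12 |   4 | baabababbbbbaaabab
  13 |   0 | baabbaabababbbbbaaabab
  14 |  19 | bab
  15 |   7 | bababbbbbaaabab
  16 |   9 | babbbbbaaabab
  17 |  14 | bbaaabab
  18 |   3 | bbaabababbbbbaaabab
  19 |  13 | bbbaaabab
  20 |  12 | bbbbaaabab
  21 |  11 | bbbbbaaabab

SA = [16, 17, 5, 1, 20, 18, 6, 8, 2, 10, 21, 15, 4, 0, 19, 7, 9, 14, 3, 13, 12, 11]
rank  pair      lcp
   1  s[16:],s[17:]  2  'aa'
   2  s[17:],s[5:]  5  'aabab'
   3  s[5:],s[1:]  3  'aab'
   4  s[1:],s[20:]  1  'a'
   5  s[20:],s[18:]  2  'ab'
   6  s[18:],s[6:]  4  'abab'
   7  s[6:],s[8:]  4  'abab'
   8  s[8:],s[2:]  2  'ab'
   9  s[2:],s[10:]  3  'abb'
  10  s[10:],s[21:]  0  ''
  11  s[21:],s[15:]  1  'b'
  12  s[15:],s[4:]  3  'baa'
  13  s[4:],s[0:]  4  'baab'
  14  s[0:],s[19:]  2  'ba'
  15  s[19:],s[7:]  3  'bab'
  16  s[7:],s[9:]  3  'bab'
  17  s[9:],s[14:]  1  'b'
  18  s[14:],s[3:]  4  'bbaa'
  19  s[3:],s[13:]  2  'bb'
  20  s[13:],s[12:]  3  'bbb'
  21  s[12:],s[11:]  4  'bbbb'

[0, 2, 5, 3, 1, 2, 4, 4, 2, 3, 0, 1, 3, 4, 2, 3, 3, 1, 4, 2, 3, 4]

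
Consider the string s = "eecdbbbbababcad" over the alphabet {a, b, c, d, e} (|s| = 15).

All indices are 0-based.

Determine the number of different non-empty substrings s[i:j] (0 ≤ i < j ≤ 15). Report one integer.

rank | idx | suffix
   0 |   8 | ababcad
   1 |  10 | abcad
   2 |  13 | ad
   3 |   7 | bababcad
   4 |   9 | babcad
   5 |   6 | bbababcad
   6 |   5 | bbbababcad
   7 |   4 | bbbbababcad
   8 |  11 | bcad
   9 |  12 | cad
  10 |   2 | cdbbbbababcad
  11 |  14 | d
  12 |   3 | dbbbbababcad
  13 |   1 | ecdbbbbababcad
  14 |   0 | eecdbbbbababcad

SA = [8, 10, 13, 7, 9, 6, 5, 4, 11, 12, 2, 14, 3, 1, 0]
i: (SA[i-1],SA[i]) lcp shared
  1: (8,10) 2 'ab'
  2: (10,13) 1 'a'
  3: (13,7) 0 ''
  4: (7,9) 3 'bab'
  5: (9,6) 1 'b'
  6: (6,5) 2 'bb'
  7: (5,4) 3 'bbb'
  8: (4,11) 1 'b'
  9: (11,12) 0 ''
  10: (12,2) 1 'c'
  11: (2,14) 0 ''
  12: (14,3) 1 'd'
  13: (3,1) 0 ''
  14: (1,0) 1 'e'

n(n+1)/2 = 15·16/2 = 120
Σ LCP = 0 + 2 + 1 + 0 + 3 + 1 + 2 + 3 + 1 + 0 + 1 + 0 + 1 + 0 + 1 = 16
distinct = 120 − 16 = 104

104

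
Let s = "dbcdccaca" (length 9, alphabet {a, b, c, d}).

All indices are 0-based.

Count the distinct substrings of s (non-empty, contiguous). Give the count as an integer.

39

rank→(start, suffix):
  0 → (8, 'a')
  1 → (6, 'aca')
  2 → (1, 'bcdccaca')
  3 → (7, 'ca')
  4 → (5, 'caca')
  5 → (4, 'ccaca')
  6 → (2, 'cdccaca')
  7 → (0, 'dbcdccaca')
  8 → (3, 'dccaca')

SA = [8, 6, 1, 7, 5, 4, 2, 0, 3]
i: (SA[i-1],SA[i]) lcp shared
  1: (8,6) 1 'a'
  2: (6,1) 0 ''
  3: (1,7) 0 ''
  4: (7,5) 2 'ca'
  5: (5,4) 1 'c'
  6: (4,2) 1 'c'
  7: (2,0) 0 ''
  8: (0,3) 1 'd'

n(n+1)/2 = 9·10/2 = 45
Σ LCP = 0 + 1 + 0 + 0 + 2 + 1 + 1 + 0 + 1 = 6
distinct = 45 − 6 = 39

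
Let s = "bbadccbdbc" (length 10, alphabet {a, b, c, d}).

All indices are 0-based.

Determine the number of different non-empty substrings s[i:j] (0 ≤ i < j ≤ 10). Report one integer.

rank | idx | suffix
   0 |   2 | adccbdbc
   1 |   1 | badccbdbc
   2 |   0 | bbadccbdbc
   3 |   8 | bc
   4 |   6 | bdbc
   5 |   9 | c
   6 |   5 | cbdbc
   7 |   4 | ccbdbc
   8 |   7 | dbc
   9 |   3 | dccbdbc

SA = [2, 1, 0, 8, 6, 9, 5, 4, 7, 3]
rank  pair      lcp
   1  s[2:],s[1:]  0  ''
   2  s[1:],s[0:]  1  'b'
   3  s[0:],s[8:]  1  'b'
   4  s[8:],s[6:]  1  'b'
   5  s[6:],s[9:]  0  ''
   6  s[9:],s[5:]  1  'c'
   7  s[5:],s[4:]  1  'c'
   8  s[4:],s[7:]  0  ''
   9  s[7:],s[3:]  1  'd'

n(n+1)/2 = 10·11/2 = 55
Σ LCP = 0 + 0 + 1 + 1 + 1 + 0 + 1 + 1 + 0 + 1 = 6
distinct = 55 − 6 = 49

49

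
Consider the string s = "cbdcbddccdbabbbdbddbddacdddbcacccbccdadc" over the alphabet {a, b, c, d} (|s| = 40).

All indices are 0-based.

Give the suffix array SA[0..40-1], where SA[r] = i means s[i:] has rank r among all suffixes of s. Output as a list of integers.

rank | idx | suffix
   0 |  11 | abbbdbddbddacdddbcacccbccdadc
   1 |  29 | acccbccdadc
   2 |  22 | acdddbcacccbccdadc
   3 |  37 | adc
   4 |  10 | babbbdbddbddacdddbcacccbccdadc
   5 |  12 | bbbdbddbddacdddbcacccbccdadc
   6 |  13 | bbdbddbddacdddbcacccbccdadc
   7 |  27 | bcacccbccdadc
   8 |  33 | bccdadc
   9 |  14 | bdbddbddacdddbcacccbccdadc
  10 |   1 | bdcbddccdbabbbdbddbddacdddbcacccbccdadc
  11 |  19 | bddacdddbcacccbccdadc
  12 |  16 | bddbddacdddbcacccbccdadc
  13 |   4 | bddccdbabbbdbddbddacdddbcacccbccdadc
  14 |  39 | c
  15 |  28 | cacccbccdadc
  16 |  32 | cbccdadc
  17 |   0 | cbdcbddccdbabbbdbddbddacdddbcacccbccdadc
  18 |   3 | cbddccdbabbbdbddbddacdddbcacccbccdadc
  19 |  31 | ccbccdadc
  20 |  30 | cccbccdadc
  21 |  34 | ccdadc
  22 |   7 | ccdbabbbdbddbddacdddbcacccbccdadc
  23 |  35 | cdadc
  24 |   8 | cdbabbbdbddbddacdddbcacccbccdadc
  25 |  23 | cdddbcacccbccdadc
  26 |  21 | dacdddbcacccbccdadc
  27 |  36 | dadc
  28 |   9 | dbabbbdbddbddacdddbcacccbccdadc
  29 |  26 | dbcacccbccdadc
  30 |  18 | dbddacdddbcacccbccdadc
  31 |  15 | dbddbddacdddbcacccbccdadc
  32 |  38 | dc
  33 |   2 | dcbddccdbabbbdbddbddacdddbcacccbccdadc
  34 |   6 | dccdbabbbdbddbddacdddbcacccbccdadc
  35 |  20 | ddacdddbcacccbccdadc
  36 |  25 | ddbcacccbccdadc
  37 |  17 | ddbddacdddbcacccbccdadc
  38 |   5 | ddccdbabbbdbddbddacdddbcacccbccdadc
  39 |  24 | dddbcacccbccdadc

[11, 29, 22, 37, 10, 12, 13, 27, 33, 14, 1, 19, 16, 4, 39, 28, 32, 0, 3, 31, 30, 34, 7, 35, 8, 23, 21, 36, 9, 26, 18, 15, 38, 2, 6, 20, 25, 17, 5, 24]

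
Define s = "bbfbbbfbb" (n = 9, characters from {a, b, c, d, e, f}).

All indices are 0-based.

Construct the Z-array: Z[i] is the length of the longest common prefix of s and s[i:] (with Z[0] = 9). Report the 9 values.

[9, 1, 0, 2, 5, 1, 0, 2, 1]

Z[0]=9
i=1: fresh scan; Z[1]=1 scan→box=[1,2)
i=2: fresh scan; Z[2]=0
i=3: fresh scan; Z[3]=2 scan→box=[3,5)
i=4: min(r-i=1, Z[1]=1)=1; Z[4]=5 scan→box=[4,9)
i=5: min(r-i=4, Z[1]=1)=1; Z[5]=1
i=6: min(r-i=3, Z[2]=0)=0; Z[6]=0
i=7: min(r-i=2, Z[3]=2)=2; Z[7]=2
i=8: min(r-i=1, Z[4]=5)=1; Z[8]=1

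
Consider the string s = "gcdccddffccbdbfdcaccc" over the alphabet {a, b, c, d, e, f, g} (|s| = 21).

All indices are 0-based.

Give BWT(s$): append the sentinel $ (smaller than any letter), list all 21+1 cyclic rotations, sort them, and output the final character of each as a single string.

cccdcdccfadgcbfccdfbd$

rank  rotation                last
    0  $gcdccddffccbdbfdcaccc  c
    1  accc$gcdccddffccbdbfdc  c
    2  bdbfdcaccc$gcdccddffcc  c
    3  bfdcaccc$gcdccddffccbd  d
    4  c$gcdccddffccbdbfdcacc  c
    5  caccc$gcdccddffccbdbfd  d
    6  cbdbfdcaccc$gcdccddffc  c
    7  cc$gcdccddffccbdbfdcac  c
    8  ccbdbfdcaccc$gcdccddff  f
    9  ccc$gcdccddffccbdbfdca  a
   10  ccddffccbdbfdcaccc$gcd  d
   11  cdccddffccbdbfdcaccc$g  g
   12  cddffccbdbfdcaccc$gcdc  c
   13  dbfdcaccc$gcdccddffccb  b
   14  dcaccc$gcdccddffccbdbf  f
   15  dccddffccbdbfdcaccc$gc  c
   16  ddffccbdbfdcaccc$gcdcc  c
   17  dffccbdbfdcaccc$gcdccd  d
   18  fccbdbfdcaccc$gcdccddf  f
   19  fdcaccc$gcdccddffccbdb  b
   20  ffccbdbfdcaccc$gcdccdd  d
   21  gcdccddffccbdbfdcaccc$  $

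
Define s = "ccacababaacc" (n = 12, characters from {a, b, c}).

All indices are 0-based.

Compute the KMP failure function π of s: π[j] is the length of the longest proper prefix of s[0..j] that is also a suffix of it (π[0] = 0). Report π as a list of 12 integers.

π[0] = 0
j=1 s[j]='c': π[1]=1 (border 'c')
j=2 s[j]='a': k: 1→0; π[2]=0 (border '')
j=3 s[j]='c': π[3]=1 (border 'c')
j=4 s[j]='a': k: 1→0; π[4]=0 (border '')
j=5 s[j]='b': π[5]=0 (border '')
j=6 s[j]='a': π[6]=0 (border '')
j=7 s[j]='b': π[7]=0 (border '')
j=8 s[j]='a': π[8]=0 (border '')
j=9 s[j]='a': π[9]=0 (border '')
j=10 s[j]='c': π[10]=1 (border 'c')
j=11 s[j]='c': π[11]=2 (border 'cc')

[0, 1, 0, 1, 0, 0, 0, 0, 0, 0, 1, 2]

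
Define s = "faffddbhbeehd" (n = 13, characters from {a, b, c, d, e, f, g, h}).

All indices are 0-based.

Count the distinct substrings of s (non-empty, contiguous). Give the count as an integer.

84

rank | idx | suffix
   0 |   1 | affddbhbeehd
   1 |   8 | beehd
   2 |   6 | bhbeehd
   3 |  12 | d
   4 |   5 | dbhbeehd
   5 |   4 | ddbhbeehd
   6 |   9 | eehd
   7 |  10 | ehd
   8 |   0 | faffddbhbeehd
   9 |   3 | fddbhbeehd
  10 |   2 | ffddbhbeehd
  11 |   7 | hbeehd
  12 |  11 | hd

SA = [1, 8, 6, 12, 5, 4, 9, 10, 0, 3, 2, 7, 11]
rank  pair      lcp
   1  s[1:],s[8:]  0  ''
   2  s[8:],s[6:]  1  'b'
   3  s[6:],s[12:]  0  ''
   4  s[12:],s[5:]  1  'd'
   5  s[5:],s[4:]  1  'd'
   6  s[4:],s[9:]  0  ''
   7  s[9:],s[10:]  1  'e'
   8  s[10:],s[0:]  0  ''
   9  s[0:],s[3:]  1  'f'
  10  s[3:],s[2:]  1  'f'
  11  s[2:],s[7:]  0  ''
  12  s[7:],s[11:]  1  'h'

n(n+1)/2 = 13·14/2 = 91
Σ LCP = 0 + 0 + 1 + 0 + 1 + 1 + 0 + 1 + 0 + 1 + 1 + 0 + 1 = 7
distinct = 91 − 7 = 84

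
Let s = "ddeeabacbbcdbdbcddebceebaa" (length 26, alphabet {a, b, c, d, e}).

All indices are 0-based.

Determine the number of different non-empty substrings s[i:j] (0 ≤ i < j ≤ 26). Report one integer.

319

rank→(start, suffix):
  0 → (25, 'a')
  1 → (24, 'aa')
  2 → (4, 'abacbbcdbdbcddebceebaa')
  3 → (6, 'acbbcdbdbcddebceebaa')
  4 → (23, 'baa')
  5 → (5, 'bacbbcdbdbcddebceebaa')
  6 → (8, 'bbcdbdbcddebceebaa')
  7 → (9, 'bcdbdbcddebceebaa')
  8 → (14, 'bcddebceebaa')
  9 → (19, 'bceebaa')
  10 → (12, 'bdbcddebceebaa')
  11 → (7, 'cbbcdbdbcddebceebaa')
  12 → (10, 'cdbdbcddebceebaa')
  13 → (15, 'cddebceebaa')
  14 → (20, 'ceebaa')
  15 → (13, 'dbcddebceebaa')
  16 → (11, 'dbdbcddebceebaa')
  17 → (16, 'ddebceebaa')
  18 → (0, 'ddeeabacbbcdbdbcddebceebaa')
  19 → (17, 'debceebaa')
  20 → (1, 'deeabacbbcdbdbcddebceebaa')
  21 → (3, 'eabacbbcdbdbcddebceebaa')
  22 → (22, 'ebaa')
  23 → (18, 'ebceebaa')
  24 → (2, 'eeabacbbcdbdbcddebceebaa')
  25 → (21, 'eebaa')

SA = [25, 24, 4, 6, 23, 5, 8, 9, 14, 19, 12, 7, 10, 15, 20, 13, 11, 16, 0, 17, 1, 3, 22, 18, 2, 21]
rank  pair      lcp
   1  s[25:],s[24:]  1  'a'
   2  s[24:],s[4:]  1  'a'
   3  s[4:],s[6:]  1  'a'
   4  s[6:],s[23:]  0  ''
   5  s[23:],s[5:]  2  'ba'
   6  s[5:],s[8:]  1  'b'
   7  s[8:],s[9:]  1  'b'
   8  s[9:],s[14:]  3  'bcd'
   9  s[14:],s[19:]  2  'bc'
  10  s[19:],s[12:]  1  'b'
  11  s[12:],s[7:]  0  ''
  12  s[7:],s[10:]  1  'c'
  13  s[10:],s[15:]  2  'cd'
  14  s[15:],s[20:]  1  'c'
  15  s[20:],s[13:]  0  ''
  16  s[13:],s[11:]  2  'db'
  17  s[11:],s[16:]  1  'd'
  18  s[16:],s[0:]  3  'dde'
  19  s[0:],s[17:]  1  'd'
  20  s[17:],s[1:]  2  'de'
  21  s[1:],s[3:]  0  ''
  22  s[3:],s[22:]  1  'e'
  23  s[22:],s[18:]  2  'eb'
  24  s[18:],s[2:]  1  'e'
  25  s[2:],s[21:]  2  'ee'

n(n+1)/2 = 26·27/2 = 351
Σ LCP = 0 + 1 + 1 + 1 + 0 + 2 + 1 + 1 + 3 + 2 + 1 + 0 + 1 + 2 + 1 + 0 + 2 + 1 + 3 + 1 + 2 + 0 + 1 + 2 + 1 + 2 = 32
distinct = 351 − 32 = 319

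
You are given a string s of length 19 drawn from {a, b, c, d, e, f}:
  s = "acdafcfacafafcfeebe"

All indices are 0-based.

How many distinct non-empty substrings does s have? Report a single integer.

rank | idx | suffix
   0 |   7 | acafafcfeebe
   1 |   0 | acdafcfacafafcfeebe
   2 |   9 | afafcfeebe
   3 |   3 | afcfacafafcfeebe
   4 |  11 | afcfeebe
   5 |  17 | be
   6 |   8 | cafafcfeebe
   7 |   1 | cdafcfacafafcfeebe
   8 |   5 | cfacafafcfeebe
   9 |  13 | cfeebe
  10 |   2 | dafcfacafafcfeebe
  11 |  18 | e
  12 |  16 | ebe
  13 |  15 | eebe
  14 |   6 | facafafcfeebe
  15 |  10 | fafcfeebe
  16 |   4 | fcfacafafcfeebe
  17 |  12 | fcfeebe
  18 |  14 | feebe

SA = [7, 0, 9, 3, 11, 17, 8, 1, 5, 13, 2, 18, 16, 15, 6, 10, 4, 12, 14]
[i] adj suffixes → lcp
  [1] 7/0 → 2 ('ac')
  [2] 0/9 → 1 ('a')
  [3] 9/3 → 2 ('af')
  [4] 3/11 → 4 ('afcf')
  [5] 11/17 → 0 ('')
  [6] 17/8 → 0 ('')
  [7] 8/1 → 1 ('c')
  [8] 1/5 → 1 ('c')
  [9] 5/13 → 2 ('cf')
  [10] 13/2 → 0 ('')
  [11] 2/18 → 0 ('')
  [12] 18/16 → 1 ('e')
  [13] 16/15 → 1 ('e')
  [14] 15/6 → 0 ('')
  [15] 6/10 → 2 ('fa')
  [16] 10/4 → 1 ('f')
  [17] 4/12 → 3 ('fcf')
  [18] 12/14 → 1 ('f')

n(n+1)/2 = 19·20/2 = 190
Σ LCP = 0 + 2 + 1 + 2 + 4 + 0 + 0 + 1 + 1 + 2 + 0 + 0 + 1 + 1 + 0 + 2 + 1 + 3 + 1 = 22
distinct = 190 − 22 = 168

168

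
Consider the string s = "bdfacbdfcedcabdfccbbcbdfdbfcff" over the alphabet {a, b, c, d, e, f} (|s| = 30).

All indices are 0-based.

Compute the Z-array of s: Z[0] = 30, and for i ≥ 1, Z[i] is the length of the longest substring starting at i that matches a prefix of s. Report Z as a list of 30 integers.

Z[0]=30
i=1: fresh scan; Z[1]=0
i=2: fresh scan; Z[2]=0
i=3: fresh scan; Z[3]=0
i=4: fresh scan; Z[4]=0
i=5: fresh scan; Z[5]=3 scan→box=[5,8)
i=6: min(r-i=2, Z[1]=0)=0; Z[6]=0
i=7: min(r-i=1, Z[2]=0)=0; Z[7]=0
i=8: fresh scan; Z[8]=0
i=9: fresh scan; Z[9]=0
i=10: fresh scan; Z[10]=0
i=11: fresh scan; Z[11]=0
i=12: fresh scan; Z[12]=0
i=13: fresh scan; Z[13]=3 scan→box=[13,16)
i=14: min(r-i=2, Z[1]=0)=0; Z[14]=0
i=15: min(r-i=1, Z[2]=0)=0; Z[15]=0
i=16: fresh scan; Z[16]=0
i=17: fresh scan; Z[17]=0
i=18: fresh scan; Z[18]=1 scan→box=[18,19)
i=19: fresh scan; Z[19]=1 scan→box=[19,20)
i=20: fresh scan; Z[20]=0
i=21: fresh scan; Z[21]=3 scan→box=[21,24)
i=22: min(r-i=2, Z[1]=0)=0; Z[22]=0
i=23: min(r-i=1, Z[2]=0)=0; Z[23]=0
i=24: fresh scan; Z[24]=0
i=25: fresh scan; Z[25]=1 scan→box=[25,26)
i=26: fresh scan; Z[26]=0
i=27: fresh scan; Z[27]=0
i=28: fresh scan; Z[28]=0
i=29: fresh scan; Z[29]=0

[30, 0, 0, 0, 0, 3, 0, 0, 0, 0, 0, 0, 0, 3, 0, 0, 0, 0, 1, 1, 0, 3, 0, 0, 0, 1, 0, 0, 0, 0]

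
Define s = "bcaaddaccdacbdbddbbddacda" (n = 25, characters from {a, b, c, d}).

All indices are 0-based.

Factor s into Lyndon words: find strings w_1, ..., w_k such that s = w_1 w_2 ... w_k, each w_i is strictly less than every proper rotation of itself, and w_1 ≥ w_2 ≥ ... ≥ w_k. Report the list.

emit factor 1: 'bc' (i=0, period=2)
emit factor 2: 'aaddaccdacbdbddbbddacd' (i=2, period=22)
emit factor 3: 'a' (i=24, period=1)

["bc", "aaddaccdacbdbddbbddacd", "a"]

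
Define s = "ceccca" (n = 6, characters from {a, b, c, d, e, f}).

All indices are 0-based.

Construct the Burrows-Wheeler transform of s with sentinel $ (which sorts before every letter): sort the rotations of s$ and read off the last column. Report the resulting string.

rank  rotation last
    0  $ceccca  a
    1  a$ceccc  c
    2  ca$cecc  c
    3  cca$cec  c
    4  ccca$ce  e
    5  ceccca$  $
    6  eccca$c  c

accce$c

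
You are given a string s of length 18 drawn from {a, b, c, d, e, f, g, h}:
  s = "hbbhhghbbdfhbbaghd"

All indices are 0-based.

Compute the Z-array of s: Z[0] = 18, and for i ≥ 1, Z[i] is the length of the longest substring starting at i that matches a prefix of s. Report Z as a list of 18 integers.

[18, 0, 0, 1, 1, 0, 3, 0, 0, 0, 0, 3, 0, 0, 0, 0, 1, 0]

Z[0]=18
i=1: outside box; Z[1]=0
i=2: outside box; Z[2]=0
i=3: outside box; Z[3]=1 extend→box=[3,4)
i=4: outside box; Z[4]=1 extend→box=[4,5)
i=5: outside box; Z[5]=0
i=6: outside box; Z[6]=3 extend→box=[6,9)
i=7: min(r-i=2, Z[1]=0)=0; Z[7]=0
i=8: min(r-i=1, Z[2]=0)=0; Z[8]=0
i=9: outside box; Z[9]=0
i=10: outside box; Z[10]=0
i=11: outside box; Z[11]=3 extend→box=[11,14)
i=12: min(r-i=2, Z[1]=0)=0; Z[12]=0
i=13: min(r-i=1, Z[2]=0)=0; Z[13]=0
i=14: outside box; Z[14]=0
i=15: outside box; Z[15]=0
i=16: outside box; Z[16]=1 extend→box=[16,17)
i=17: outside box; Z[17]=0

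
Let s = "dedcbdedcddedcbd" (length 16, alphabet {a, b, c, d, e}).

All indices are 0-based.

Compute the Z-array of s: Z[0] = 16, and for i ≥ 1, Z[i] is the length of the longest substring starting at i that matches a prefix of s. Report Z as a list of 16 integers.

[16, 0, 1, 0, 0, 4, 0, 1, 0, 1, 6, 0, 1, 0, 0, 1]

Z[0]=16
i=1: i≥r, start 0; Z[1]=0
i=2: i≥r, start 0; Z[2]=1 scan→box=[2,3)
i=3: i≥r, start 0; Z[3]=0
i=4: i≥r, start 0; Z[4]=0
i=5: i≥r, start 0; Z[5]=4 scan→box=[5,9)
i=6: min(r-i=3, Z[1]=0)=0; Z[6]=0
i=7: min(r-i=2, Z[2]=1)=1; Z[7]=1
i=8: min(r-i=1, Z[3]=0)=0; Z[8]=0
i=9: i≥r, start 0; Z[9]=1 scan→box=[9,10)
i=10: i≥r, start 0; Z[10]=6 scan→box=[10,16)
i=11: min(r-i=5, Z[1]=0)=0; Z[11]=0
i=12: min(r-i=4, Z[2]=1)=1; Z[12]=1
i=13: min(r-i=3, Z[3]=0)=0; Z[13]=0
i=14: min(r-i=2, Z[4]=0)=0; Z[14]=0
i=15: min(r-i=1, Z[5]=4)=1; Z[15]=1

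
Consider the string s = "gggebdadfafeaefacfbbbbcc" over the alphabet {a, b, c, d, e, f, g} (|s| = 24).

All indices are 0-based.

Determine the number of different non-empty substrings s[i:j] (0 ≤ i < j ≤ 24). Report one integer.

278

rank→(start, suffix):
  0 → (15, 'acfbbbbcc')
  1 → (6, 'adfafeaefacfbbbbcc')
  2 → (12, 'aefacfbbbbcc')
  3 → (9, 'afeaefacfbbbbcc')
  4 → (18, 'bbbbcc')
  5 → (19, 'bbbcc')
  6 → (20, 'bbcc')
  7 → (21, 'bcc')
  8 → (4, 'bdadfafeaefacfbbbbcc')
  9 → (23, 'c')
  10 → (22, 'cc')
  11 → (16, 'cfbbbbcc')
  12 → (5, 'dadfafeaefacfbbbbcc')
  13 → (7, 'dfafeaefacfbbbbcc')
  14 → (11, 'eaefacfbbbbcc')
  15 → (3, 'ebdadfafeaefacfbbbbcc')
  16 → (13, 'efacfbbbbcc')
  17 → (14, 'facfbbbbcc')
  18 → (8, 'fafeaefacfbbbbcc')
  19 → (17, 'fbbbbcc')
  20 → (10, 'feaefacfbbbbcc')
  21 → (2, 'gebdadfafeaefacfbbbbcc')
  22 → (1, 'ggebdadfafeaefacfbbbbcc')
  23 → (0, 'gggebdadfafeaefacfbbbbcc')

SA = [15, 6, 12, 9, 18, 19, 20, 21, 4, 23, 22, 16, 5, 7, 11, 3, 13, 14, 8, 17, 10, 2, 1, 0]
rank  pair      lcp
   1  s[15:],s[6:]  1  'a'
   2  s[6:],s[12:]  1  'a'
   3  s[12:],s[9:]  1  'a'
   4  s[9:],s[18:]  0  ''
   5  s[18:],s[19:]  3  'bbb'
   6  s[19:],s[20:]  2  'bb'
   7  s[20:],s[21:]  1  'b'
   8  s[21:],s[4:]  1  'b'
   9  s[4:],s[23:]  0  ''
  10  s[23:],s[22:]  1  'c'
  11  s[22:],s[16:]  1  'c'
  12  s[16:],s[5:]  0  ''
  13  s[5:],s[7:]  1  'd'
  14  s[7:],s[11:]  0  ''
  15  s[11:],s[3:]  1  'e'
  16  s[3:],s[13:]  1  'e'
  17  s[13:],s[14:]  0  ''
  18  s[14:],s[8:]  2  'fa'
  19  s[8:],s[17:]  1  'f'
  20  s[17:],s[10:]  1  'f'
  21  s[10:],s[2:]  0  ''
  22  s[2:],s[1:]  1  'g'
  23  s[1:],s[0:]  2  'gg'

n(n+1)/2 = 24·25/2 = 300
Σ LCP = 0 + 1 + 1 + 1 + 0 + 3 + 2 + 1 + 1 + 0 + 1 + 1 + 0 + 1 + 0 + 1 + 1 + 0 + 2 + 1 + 1 + 0 + 1 + 2 = 22
distinct = 300 − 22 = 278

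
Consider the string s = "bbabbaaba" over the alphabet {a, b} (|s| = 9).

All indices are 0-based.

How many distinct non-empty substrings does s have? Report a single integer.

sorted suffixes:
  #0 SA[0]=8  'a'
  #1 SA[1]=5  'aaba'
  #2 SA[2]=6  'aba'
  #3 SA[3]=2  'abbaaba'
  #4 SA[4]=7  'ba'
  #5 SA[5]=4  'baaba'
  #6 SA[6]=1  'babbaaba'
  #7 SA[7]=3  'bbaaba'
  #8 SA[8]=0  'bbabbaaba'

SA = [8, 5, 6, 2, 7, 4, 1, 3, 0]
[i] adj suffixes → lcp
  [1] 8/5 → 1 ('a')
  [2] 5/6 → 1 ('a')
  [3] 6/2 → 2 ('ab')
  [4] 2/7 → 0 ('')
  [5] 7/4 → 2 ('ba')
  [6] 4/1 → 2 ('ba')
  [7] 1/3 → 1 ('b')
  [8] 3/0 → 3 ('bba')

n(n+1)/2 = 9·10/2 = 45
Σ LCP = 0 + 1 + 1 + 2 + 0 + 2 + 2 + 1 + 3 = 12
distinct = 45 − 12 = 33

33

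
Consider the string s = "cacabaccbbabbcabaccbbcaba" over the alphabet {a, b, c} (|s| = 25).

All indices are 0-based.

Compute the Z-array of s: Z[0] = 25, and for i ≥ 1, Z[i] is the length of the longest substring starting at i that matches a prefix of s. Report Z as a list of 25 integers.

[25, 0, 2, 0, 0, 0, 1, 1, 0, 0, 0, 0, 0, 2, 0, 0, 0, 1, 1, 0, 0, 2, 0, 0, 0]

Z[0]=25
i=1: i≥r, start 0; Z[1]=0
i=2: i≥r, start 0; Z[2]=2 extend→box=[2,4)
i=3: min(r-i=1, Z[1]=0)=0; Z[3]=0
i=4: i≥r, start 0; Z[4]=0
i=5: i≥r, start 0; Z[5]=0
i=6: i≥r, start 0; Z[6]=1 extend→box=[6,7)
i=7: i≥r, start 0; Z[7]=1 extend→box=[7,8)
i=8: i≥r, start 0; Z[8]=0
i=9: i≥r, start 0; Z[9]=0
i=10: i≥r, start 0; Z[10]=0
i=11: i≥r, start 0; Z[11]=0
i=12: i≥r, start 0; Z[12]=0
i=13: i≥r, start 0; Z[13]=2 extend→box=[13,15)
i=14: min(r-i=1, Z[1]=0)=0; Z[14]=0
i=15: i≥r, start 0; Z[15]=0
i=16: i≥r, start 0; Z[16]=0
i=17: i≥r, start 0; Z[17]=1 extend→box=[17,18)
i=18: i≥r, start 0; Z[18]=1 extend→box=[18,19)
i=19: i≥r, start 0; Z[19]=0
i=20: i≥r, start 0; Z[20]=0
i=21: i≥r, start 0; Z[21]=2 extend→box=[21,23)
i=22: min(r-i=1, Z[1]=0)=0; Z[22]=0
i=23: i≥r, start 0; Z[23]=0
i=24: i≥r, start 0; Z[24]=0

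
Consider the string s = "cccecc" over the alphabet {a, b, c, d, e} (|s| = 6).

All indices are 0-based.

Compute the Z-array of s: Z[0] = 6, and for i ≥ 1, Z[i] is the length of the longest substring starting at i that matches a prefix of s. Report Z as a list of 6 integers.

Z[0]=6
i=1: i≥r, start 0; Z[1]=2 scan→box=[1,3)
i=2: min(r-i=1, Z[1]=2)=1; Z[2]=1
i=3: i≥r, start 0; Z[3]=0
i=4: i≥r, start 0; Z[4]=2 scan→box=[4,6)
i=5: min(r-i=1, Z[1]=2)=1; Z[5]=1

[6, 2, 1, 0, 2, 1]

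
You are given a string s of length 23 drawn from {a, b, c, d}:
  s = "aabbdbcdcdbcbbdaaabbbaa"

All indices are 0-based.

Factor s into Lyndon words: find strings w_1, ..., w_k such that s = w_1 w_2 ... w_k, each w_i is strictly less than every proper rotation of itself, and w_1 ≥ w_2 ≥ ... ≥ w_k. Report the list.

["aabbdbcdcdbcbbd", "aaabbb", "a", "a"]

emit factor 1: 'aabbdbcdcdbcbbd' (i=0, period=15)
emit factor 2: 'aaabbb' (i=15, period=6)
emit factor 3: 'a' (i=21, period=1)
emit factor 4: 'a' (i=22, period=1)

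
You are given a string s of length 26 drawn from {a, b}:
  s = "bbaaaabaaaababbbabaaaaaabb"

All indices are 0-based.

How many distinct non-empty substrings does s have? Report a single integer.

rank | idx | suffix
   0 |  18 | aaaaaabb
   1 |  19 | aaaaabb
   2 |   2 | aaaabaaaababbbabaaaaaabb
   3 |   7 | aaaababbbabaaaaaabb
   4 |  20 | aaaabb
   5 |   3 | aaabaaaababbbabaaaaaabb
   6 |   8 | aaababbbabaaaaaabb
   7 |  21 | aaabb
   8 |   4 | aabaaaababbbabaaaaaabb
   9 |   9 | aababbbabaaaaaabb
  10 |  22 | aabb
  11 |  16 | abaaaaaabb
  12 |   5 | abaaaababbbabaaaaaabb
  13 |  10 | ababbbabaaaaaabb
  14 |  23 | abb
  15 |  12 | abbbabaaaaaabb
  16 |  25 | b
  17 |  17 | baaaaaabb
  18 |   1 | baaaabaaaababbbabaaaaaabb
  19 |   6 | baaaababbbabaaaaaabb
  20 |  15 | babaaaaaabb
  21 |  11 | babbbabaaaaaabb
  22 |  24 | bb
  23 |   0 | bbaaaabaaaababbbabaaaaaabb
  24 |  14 | bbabaaaaaabb
  25 |  13 | bbbabaaaaaabb

SA = [18, 19, 2, 7, 20, 3, 8, 21, 4, 9, 22, 16, 5, 10, 23, 12, 25, 17, 1, 6, 15, 11, 24, 0, 14, 13]
[i] adj suffixes → lcp
  [1] 18/19 → 5 ('aaaaa')
  [2] 19/2 → 4 ('aaaa')
  [3] 2/7 → 6 ('aaaaba')
  [4] 7/20 → 5 ('aaaab')
  [5] 20/3 → 3 ('aaa')
  [6] 3/8 → 5 ('aaaba')
  [7] 8/21 → 4 ('aaab')
  [8] 21/4 → 2 ('aa')
  [9] 4/9 → 4 ('aaba')
  [10] 9/22 → 3 ('aab')
  [11] 22/16 → 1 ('a')
  [12] 16/5 → 6 ('abaaaa')
  [13] 5/10 → 3 ('aba')
  [14] 10/23 → 2 ('ab')
  [15] 23/12 → 3 ('abb')
  [16] 12/25 → 0 ('')
  [17] 25/17 → 1 ('b')
  [18] 17/1 → 5 ('baaaa')
  [19] 1/6 → 7 ('baaaaba')
  [20] 6/15 → 2 ('ba')
  [21] 15/11 → 3 ('bab')
  [22] 11/24 → 1 ('b')
  [23] 24/0 → 2 ('bb')
  [24] 0/14 → 3 ('bba')
  [25] 14/13 → 2 ('bb')

n(n+1)/2 = 26·27/2 = 351
Σ LCP = 0 + 5 + 4 + 6 + 5 + 3 + 5 + 4 + 2 + 4 + 3 + 1 + 6 + 3 + 2 + 3 + 0 + 1 + 5 + 7 + 2 + 3 + 1 + 2 + 3 + 2 = 82
distinct = 351 − 82 = 269

269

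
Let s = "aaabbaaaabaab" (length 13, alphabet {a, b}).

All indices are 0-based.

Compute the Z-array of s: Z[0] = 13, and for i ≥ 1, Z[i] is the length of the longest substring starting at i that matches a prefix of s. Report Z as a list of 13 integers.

Z[0]=13
i=1: outside box; Z[1]=2 extend→box=[1,3)
i=2: min(r-i=1, Z[1]=2)=1; Z[2]=1
i=3: outside box; Z[3]=0
i=4: outside box; Z[4]=0
i=5: outside box; Z[5]=3 extend→box=[5,8)
i=6: min(r-i=2, Z[1]=2)=2; Z[6]=4 extend→box=[6,10)
i=7: min(r-i=3, Z[1]=2)=2; Z[7]=2
i=8: min(r-i=2, Z[2]=1)=1; Z[8]=1
i=9: min(r-i=1, Z[3]=0)=0; Z[9]=0
i=10: outside box; Z[10]=2 extend→box=[10,12)
i=11: min(r-i=1, Z[1]=2)=1; Z[11]=1
i=12: outside box; Z[12]=0

[13, 2, 1, 0, 0, 3, 4, 2, 1, 0, 2, 1, 0]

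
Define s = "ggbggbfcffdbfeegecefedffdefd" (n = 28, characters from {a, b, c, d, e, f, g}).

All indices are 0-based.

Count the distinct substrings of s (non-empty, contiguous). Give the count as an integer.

374

rank→(start, suffix):
  0 → (5, 'bfcffdbfeegecefedffdefd')
  1 → (11, 'bfeegecefedffdefd')
  2 → (2, 'bggbfcffdbfeegecefedffdefd')
  3 → (17, 'cefedffdefd')
  4 → (7, 'cffdbfeegecefedffdefd')
  5 → (27, 'd')
  6 → (10, 'dbfeegecefedffdefd')
  7 → (24, 'defd')
  8 → (21, 'dffdefd')
  9 → (16, 'ecefedffdefd')
  10 → (20, 'edffdefd')
  11 → (13, 'eegecefedffdefd')
  12 → (25, 'efd')
  13 → (18, 'efedffdefd')
  14 → (14, 'egecefedffdefd')
  15 → (6, 'fcffdbfeegecefedffdefd')
  16 → (26, 'fd')
  17 → (9, 'fdbfeegecefedffdefd')
  18 → (23, 'fdefd')
  19 → (19, 'fedffdefd')
  20 → (12, 'feegecefedffdefd')
  21 → (8, 'ffdbfeegecefedffdefd')
  22 → (22, 'ffdefd')
  23 → (4, 'gbfcffdbfeegecefedffdefd')
  24 → (1, 'gbggbfcffdbfeegecefedffdefd')
  25 → (15, 'gecefedffdefd')
  26 → (3, 'ggbfcffdbfeegecefedffdefd')
  27 → (0, 'ggbggbfcffdbfeegecefedffdefd')

SA = [5, 11, 2, 17, 7, 27, 10, 24, 21, 16, 20, 13, 25, 18, 14, 6, 26, 9, 23, 19, 12, 8, 22, 4, 1, 15, 3, 0]
[i] adj suffixes → lcp
  [1] 5/11 → 2 ('bf')
  [2] 11/2 → 1 ('b')
  [3] 2/17 → 0 ('')
  [4] 17/7 → 1 ('c')
  [5] 7/27 → 0 ('')
  [6] 27/10 → 1 ('d')
  [7] 10/24 → 1 ('d')
  [8] 24/21 → 1 ('d')
  [9] 21/16 → 0 ('')
  [10] 16/20 → 1 ('e')
  [11] 20/13 → 1 ('e')
  [12] 13/25 → 1 ('e')
  [13] 25/18 → 2 ('ef')
  [14] 18/14 → 1 ('e')
  [15] 14/6 → 0 ('')
  [16] 6/26 → 1 ('f')
  [17] 26/9 → 2 ('fd')
  [18] 9/23 → 2 ('fd')
  [19] 23/19 → 1 ('f')
  [20] 19/12 → 2 ('fe')
  [21] 12/8 → 1 ('f')
  [22] 8/22 → 3 ('ffd')
  [23] 22/4 → 0 ('')
  [24] 4/1 → 2 ('gb')
  [25] 1/15 → 1 ('g')
  [26] 15/3 → 1 ('g')
  [27] 3/0 → 3 ('ggb')

n(n+1)/2 = 28·29/2 = 406
Σ LCP = 0 + 2 + 1 + 0 + 1 + 0 + 1 + 1 + 1 + 0 + 1 + 1 + 1 + 2 + 1 + 0 + 1 + 2 + 2 + 1 + 2 + 1 + 3 + 0 + 2 + 1 + 1 + 3 = 32
distinct = 406 − 32 = 374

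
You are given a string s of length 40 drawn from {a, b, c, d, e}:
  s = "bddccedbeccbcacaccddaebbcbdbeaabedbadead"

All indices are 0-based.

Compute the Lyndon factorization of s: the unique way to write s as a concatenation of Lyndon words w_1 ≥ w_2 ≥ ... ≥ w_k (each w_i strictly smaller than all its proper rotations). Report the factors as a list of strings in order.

emit factor 1: 'bddccedbecc' (i=0, period=11)
emit factor 2: 'bc' (i=11, period=2)
emit factor 3: 'acaccddaebbcbdbe' (i=13, period=16)
emit factor 4: 'aabedbadead' (i=29, period=11)

["bddccedbecc", "bc", "acaccddaebbcbdbe", "aabedbadead"]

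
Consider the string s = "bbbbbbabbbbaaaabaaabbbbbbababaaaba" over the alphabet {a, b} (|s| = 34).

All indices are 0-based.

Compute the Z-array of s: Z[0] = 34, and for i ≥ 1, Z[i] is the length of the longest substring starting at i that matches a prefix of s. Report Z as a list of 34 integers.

Z[0]=34
i=1: i≥r, start 0; Z[1]=5 grow→box=[1,6)
i=2: min(r-i=4, Z[1]=5)=4; Z[2]=4
i=3: min(r-i=3, Z[2]=4)=3; Z[3]=3
i=4: min(r-i=2, Z[3]=3)=2; Z[4]=2
i=5: min(r-i=1, Z[4]=2)=1; Z[5]=1
i=6: i≥r, start 0; Z[6]=0
i=7: i≥r, start 0; Z[7]=4 grow→box=[7,11)
i=8: min(r-i=3, Z[1]=5)=3; Z[8]=3
i=9: min(r-i=2, Z[2]=4)=2; Z[9]=2
i=10: min(r-i=1, Z[3]=3)=1; Z[10]=1
i=11: i≥r, start 0; Z[11]=0
i=12: i≥r, start 0; Z[12]=0
i=13: i≥r, start 0; Z[13]=0
i=14: i≥r, start 0; Z[14]=0
i=15: i≥r, start 0; Z[15]=1 grow→box=[15,16)
i=16: i≥r, start 0; Z[16]=0
i=17: i≥r, start 0; Z[17]=0
i=18: i≥r, start 0; Z[18]=0
i=19: i≥r, start 0; Z[19]=8 grow→box=[19,27)
i=20: min(r-i=7, Z[1]=5)=5; Z[20]=5
i=21: min(r-i=6, Z[2]=4)=4; Z[21]=4
i=22: min(r-i=5, Z[3]=3)=3; Z[22]=3
i=23: min(r-i=4, Z[4]=2)=2; Z[23]=2
i=24: min(r-i=3, Z[5]=1)=1; Z[24]=1
i=25: min(r-i=2, Z[6]=0)=0; Z[25]=0
i=26: min(r-i=1, Z[7]=4)=1; Z[26]=1
i=27: i≥r, start 0; Z[27]=0
i=28: i≥r, start 0; Z[28]=1 grow→box=[28,29)
i=29: i≥r, start 0; Z[29]=0
i=30: i≥r, start 0; Z[30]=0
i=31: i≥r, start 0; Z[31]=0
i=32: i≥r, start 0; Z[32]=1 grow→box=[32,33)
i=33: i≥r, start 0; Z[33]=0

[34, 5, 4, 3, 2, 1, 0, 4, 3, 2, 1, 0, 0, 0, 0, 1, 0, 0, 0, 8, 5, 4, 3, 2, 1, 0, 1, 0, 1, 0, 0, 0, 1, 0]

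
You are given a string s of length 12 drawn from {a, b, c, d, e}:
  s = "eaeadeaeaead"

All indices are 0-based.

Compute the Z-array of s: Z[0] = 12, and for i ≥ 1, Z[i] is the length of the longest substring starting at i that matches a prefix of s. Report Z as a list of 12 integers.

Z[0]=12
i=1: fresh scan; Z[1]=0
i=2: fresh scan; Z[2]=2 extend→box=[2,4)
i=3: min(r-i=1, Z[1]=0)=0; Z[3]=0
i=4: fresh scan; Z[4]=0
i=5: fresh scan; Z[5]=4 extend→box=[5,9)
i=6: min(r-i=3, Z[1]=0)=0; Z[6]=0
i=7: min(r-i=2, Z[2]=2)=2; Z[7]=5 extend→box=[7,12)
i=8: min(r-i=4, Z[1]=0)=0; Z[8]=0
i=9: min(r-i=3, Z[2]=2)=2; Z[9]=2
i=10: min(r-i=2, Z[3]=0)=0; Z[10]=0
i=11: min(r-i=1, Z[4]=0)=0; Z[11]=0

[12, 0, 2, 0, 0, 4, 0, 5, 0, 2, 0, 0]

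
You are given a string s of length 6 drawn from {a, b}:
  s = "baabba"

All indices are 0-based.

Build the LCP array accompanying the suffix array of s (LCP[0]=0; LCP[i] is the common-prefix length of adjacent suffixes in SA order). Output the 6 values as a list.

rank→(start, suffix):
  0 → (5, 'a')
  1 → (1, 'aabba')
  2 → (2, 'abba')
  3 → (4, 'ba')
  4 → (0, 'baabba')
  5 → (3, 'bba')

SA = [5, 1, 2, 4, 0, 3]
rank  pair      lcp
   1  s[5:],s[1:]  1  'a'
   2  s[1:],s[2:]  1  'a'
   3  s[2:],s[4:]  0  ''
   4  s[4:],s[0:]  2  'ba'
   5  s[0:],s[3:]  1  'b'

[0, 1, 1, 0, 2, 1]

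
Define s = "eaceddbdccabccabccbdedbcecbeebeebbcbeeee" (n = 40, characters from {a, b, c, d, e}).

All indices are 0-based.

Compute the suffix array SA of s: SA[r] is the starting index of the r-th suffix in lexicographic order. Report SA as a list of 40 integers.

[10, 14, 1, 32, 33, 11, 15, 22, 6, 18, 29, 26, 35, 9, 13, 17, 25, 34, 8, 12, 16, 23, 2, 21, 5, 7, 4, 19, 39, 0, 31, 28, 24, 20, 3, 38, 30, 27, 37, 36]

sorted suffixes:
  #0 SA[0]=10  'abccabccbdedbcecbeebeebbcbeeee'
  #1 SA[1]=14  'abccbdedbcecbeebeebbcbeeee'
  #2 SA[2]=1  'aceddbdccabccabccbdedbcecbeebeebbcbeeee'
  #3 SA[3]=32  'bbcbeeee'
  #4 SA[4]=33  'bcbeeee'
  #5 SA[5]=11  'bccabccbdedbcecbeebeebbcbeeee'
  #6 SA[6]=15  'bccbdedbcecbeebeebbcbeeee'
  #7 SA[7]=22  'bcecbeebeebbcbeeee'
  #8 SA[8]=6  'bdccabccabccbdedbcecbeebeebbcbeeee'
  #9 SA[9]=18  'bdedbcecbeebeebbcbeeee'
  #10 SA[10]=29  'beebbcbeeee'
  #11 SA[11]=26  'beebeebbcbeeee'
  #12 SA[12]=35  'beeee'
  #13 SA[13]=9  'cabccabccbdedbcecbeebeebbcbeeee'
  #14 SA[14]=13  'cabccbdedbcecbeebeebbcbeeee'
  #15 SA[15]=17  'cbdedbcecbeebeebbcbeeee'
  #16 SA[16]=25  'cbeebeebbcbeeee'
  #17 SA[17]=34  'cbeeee'
  #18 SA[18]=8  'ccabccabccbdedbcecbeebeebbcbeeee'
  #19 SA[19]=12  'ccabccbdedbcecbeebeebbcbeeee'
  #20 SA[20]=16  'ccbdedbcecbeebeebbcbeeee'
  #21 SA[21]=23  'cecbeebeebbcbeeee'
  #22 SA[22]=2  'ceddbdccabccabccbdedbcecbeebeebbcbeeee'
  #23 SA[23]=21  'dbcecbeebeebbcbeeee'
  #24 SA[24]=5  'dbdccabccabccbdedbcecbeebeebbcbeeee'
  #25 SA[25]=7  'dccabccabccbdedbcecbeebeebbcbeeee'
  #26 SA[26]=4  'ddbdccabccabccbdedbcecbeebeebbcbeeee'
  #27 SA[27]=19  'dedbcecbeebeebbcbeeee'
  #28 SA[28]=39  'e'
  #29 SA[29]=0  'eaceddbdccabccabccbdedbcecbeebeebbcbeeee'
  #30 SA[30]=31  'ebbcbeeee'
  #31 SA[31]=28  'ebeebbcbeeee'
  #32 SA[32]=24  'ecbeebeebbcbeeee'
  #33 SA[33]=20  'edbcecbeebeebbcbeeee'
  #34 SA[34]=3  'eddbdccabccabccbdedbcecbeebeebbcbeeee'
  #35 SA[35]=38  'ee'
  #36 SA[36]=30  'eebbcbeeee'
  #37 SA[37]=27  'eebeebbcbeeee'
  #38 SA[38]=37  'eee'
  #39 SA[39]=36  'eeee'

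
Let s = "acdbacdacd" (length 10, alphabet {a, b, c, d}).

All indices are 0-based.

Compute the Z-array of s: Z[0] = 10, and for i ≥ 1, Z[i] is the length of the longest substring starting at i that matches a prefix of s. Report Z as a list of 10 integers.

Z[0]=10
i=1: fresh scan; Z[1]=0
i=2: fresh scan; Z[2]=0
i=3: fresh scan; Z[3]=0
i=4: fresh scan; Z[4]=3 grow→box=[4,7)
i=5: min(r-i=2, Z[1]=0)=0; Z[5]=0
i=6: min(r-i=1, Z[2]=0)=0; Z[6]=0
i=7: fresh scan; Z[7]=3 grow→box=[7,10)
i=8: min(r-i=2, Z[1]=0)=0; Z[8]=0
i=9: min(r-i=1, Z[2]=0)=0; Z[9]=0

[10, 0, 0, 0, 3, 0, 0, 3, 0, 0]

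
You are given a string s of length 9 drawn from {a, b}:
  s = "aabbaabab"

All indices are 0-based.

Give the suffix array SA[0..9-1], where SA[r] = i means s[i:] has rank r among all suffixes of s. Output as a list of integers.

rank | idx | suffix
   0 |   4 | aabab
   1 |   0 | aabbaabab
   2 |   7 | ab
   3 |   5 | abab
   4 |   1 | abbaabab
   5 |   8 | b
   6 |   3 | baabab
   7 |   6 | bab
   8 |   2 | bbaabab

[4, 0, 7, 5, 1, 8, 3, 6, 2]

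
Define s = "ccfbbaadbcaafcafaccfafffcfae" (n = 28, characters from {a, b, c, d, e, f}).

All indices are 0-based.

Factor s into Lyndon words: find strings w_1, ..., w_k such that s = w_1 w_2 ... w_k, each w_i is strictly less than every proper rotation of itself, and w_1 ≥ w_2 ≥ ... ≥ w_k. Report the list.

emit factor 1: 'ccf' (i=0, period=3)
emit factor 2: 'b' (i=3, period=1)
emit factor 3: 'b' (i=4, period=1)
emit factor 4: 'aadbcaafcafaccfafffcfae' (i=5, period=23)

["ccf", "b", "b", "aadbcaafcafaccfafffcfae"]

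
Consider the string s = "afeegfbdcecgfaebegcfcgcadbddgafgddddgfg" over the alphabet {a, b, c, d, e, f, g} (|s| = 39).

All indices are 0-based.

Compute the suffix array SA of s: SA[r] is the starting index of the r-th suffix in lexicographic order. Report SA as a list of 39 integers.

[23, 13, 0, 29, 6, 25, 15, 22, 8, 18, 20, 10, 24, 7, 32, 33, 26, 34, 27, 35, 14, 9, 2, 16, 3, 12, 5, 19, 1, 37, 30, 38, 28, 21, 17, 31, 11, 4, 36]

sorted suffixes:
  #0 SA[0]=23  'adbddgafgddddgfg'
  #1 SA[1]=13  'aebegcfcgcadbddgafgddddgfg'
  #2 SA[2]=0  'afeegfbdcecgfaebegcfcgcadbddgafgddddgfg'
  #3 SA[3]=29  'afgddddgfg'
  #4 SA[4]=6  'bdcecgfaebegcfcgcadbddgafgddddgfg'
  #5 SA[5]=25  'bddgafgddddgfg'
  #6 SA[6]=15  'begcfcgcadbddgafgddddgfg'
  #7 SA[7]=22  'cadbddgafgddddgfg'
  #8 SA[8]=8  'cecgfaebegcfcgcadbddgafgddddgfg'
  #9 SA[9]=18  'cfcgcadbddgafgddddgfg'
  #10 SA[10]=20  'cgcadbddgafgddddgfg'
  #11 SA[11]=10  'cgfaebegcfcgcadbddgafgddddgfg'
  #12 SA[12]=24  'dbddgafgddddgfg'
  #13 SA[13]=7  'dcecgfaebegcfcgcadbddgafgddddgfg'
  #14 SA[14]=32  'ddddgfg'
  #15 SA[15]=33  'dddgfg'
  #16 SA[16]=26  'ddgafgddddgfg'
  #17 SA[17]=34  'ddgfg'
  #18 SA[18]=27  'dgafgddddgfg'
  #19 SA[19]=35  'dgfg'
  #20 SA[20]=14  'ebegcfcgcadbddgafgddddgfg'
  #21 SA[21]=9  'ecgfaebegcfcgcadbddgafgddddgfg'
  #22 SA[22]=2  'eegfbdcecgfaebegcfcgcadbddgafgddddgfg'
  #23 SA[23]=16  'egcfcgcadbddgafgddddgfg'
  #24 SA[24]=3  'egfbdcecgfaebegcfcgcadbddgafgddddgfg'
  #25 SA[25]=12  'faebegcfcgcadbddgafgddddgfg'
  #26 SA[26]=5  'fbdcecgfaebegcfcgcadbddgafgddddgfg'
  #27 SA[27]=19  'fcgcadbddgafgddddgfg'
  #28 SA[28]=1  'feegfbdcecgfaebegcfcgcadbddgafgddddgfg'
  #29 SA[29]=37  'fg'
  #30 SA[30]=30  'fgddddgfg'
  #31 SA[31]=38  'g'
  #32 SA[32]=28  'gafgddddgfg'
  #33 SA[33]=21  'gcadbddgafgddddgfg'
  #34 SA[34]=17  'gcfcgcadbddgafgddddgfg'
  #35 SA[35]=31  'gddddgfg'
  #36 SA[36]=11  'gfaebegcfcgcadbddgafgddddgfg'
  #37 SA[37]=4  'gfbdcecgfaebegcfcgcadbddgafgddddgfg'
  #38 SA[38]=36  'gfg'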